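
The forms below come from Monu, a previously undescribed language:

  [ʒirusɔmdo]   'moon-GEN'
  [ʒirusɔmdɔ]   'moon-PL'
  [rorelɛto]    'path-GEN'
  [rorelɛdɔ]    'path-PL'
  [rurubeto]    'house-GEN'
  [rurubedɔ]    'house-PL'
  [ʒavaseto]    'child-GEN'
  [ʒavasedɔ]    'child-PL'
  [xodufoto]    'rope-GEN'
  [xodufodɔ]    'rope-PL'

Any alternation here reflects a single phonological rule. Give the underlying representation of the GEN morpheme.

The GEN morpheme has two allomorphs, [-do] and [-to].
The PL suffix, which begins with [d], is invariant after every stem; so [d] is not altered by any rule here.
So the underlying form is /-to/, and voiceless stops become voiced after a nasal.

/-to/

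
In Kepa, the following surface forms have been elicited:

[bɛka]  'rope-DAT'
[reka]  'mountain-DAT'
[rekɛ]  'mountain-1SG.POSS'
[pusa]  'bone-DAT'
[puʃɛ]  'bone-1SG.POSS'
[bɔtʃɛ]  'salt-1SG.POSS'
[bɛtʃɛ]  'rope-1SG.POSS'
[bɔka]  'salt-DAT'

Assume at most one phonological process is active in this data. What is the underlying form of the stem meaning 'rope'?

The stem for 'rope' ends in [tʃ] in [bɛtʃɛ] but [k] in [bɛka].
The stem 'mountain' ([rekɛ], [reka]) shows [k] unchanged in both environments, so [k] cannot be basic with [tʃ] derived before the 1SG.POSS suffix.
So /tʃ/ is underlying, and a rule of depalatalization — palato-alveolar /tʃ/ and /ʃ/ become [k] and [s] when no front vowel follows — gives [k].
So 'rope' = /bɛtʃ/.

/bɛtʃ/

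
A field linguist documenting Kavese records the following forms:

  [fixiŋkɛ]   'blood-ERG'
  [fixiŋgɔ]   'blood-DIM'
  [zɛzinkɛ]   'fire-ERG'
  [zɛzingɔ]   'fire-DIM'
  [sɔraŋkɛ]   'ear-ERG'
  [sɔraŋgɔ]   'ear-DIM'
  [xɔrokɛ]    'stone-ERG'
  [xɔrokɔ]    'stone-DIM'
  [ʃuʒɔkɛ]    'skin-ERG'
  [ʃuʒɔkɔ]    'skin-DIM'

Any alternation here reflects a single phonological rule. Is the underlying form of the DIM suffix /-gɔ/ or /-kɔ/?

The DIM suffix surfaces as [-gɔ] and [-kɔ], depending on the final segment of the stem.
By contrast the ERG suffix keeps its initial [k] throughout — that segment must be underlying.
The DIM suffix is therefore /-gɔ/ underlyingly, with post-vocalic devoicing: voiced stops become voiceless after a vowel.

/-gɔ/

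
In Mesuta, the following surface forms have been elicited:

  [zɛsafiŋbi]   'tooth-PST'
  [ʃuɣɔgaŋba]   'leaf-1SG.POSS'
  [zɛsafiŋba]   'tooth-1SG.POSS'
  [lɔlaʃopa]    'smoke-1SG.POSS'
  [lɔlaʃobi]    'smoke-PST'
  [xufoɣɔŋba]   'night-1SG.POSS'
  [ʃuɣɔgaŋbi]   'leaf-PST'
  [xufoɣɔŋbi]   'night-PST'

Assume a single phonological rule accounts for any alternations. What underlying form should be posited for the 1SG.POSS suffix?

/-pa/

The 1SG.POSS suffix surfaces as [-ba] and [-pa], depending on the final segment of the stem.
By contrast the PST suffix keeps its initial [b] throughout — that segment must be underlying.
The 1SG.POSS suffix is therefore /-pa/ underlyingly, with post-nasal voicing: voiceless stops become voiced after a nasal.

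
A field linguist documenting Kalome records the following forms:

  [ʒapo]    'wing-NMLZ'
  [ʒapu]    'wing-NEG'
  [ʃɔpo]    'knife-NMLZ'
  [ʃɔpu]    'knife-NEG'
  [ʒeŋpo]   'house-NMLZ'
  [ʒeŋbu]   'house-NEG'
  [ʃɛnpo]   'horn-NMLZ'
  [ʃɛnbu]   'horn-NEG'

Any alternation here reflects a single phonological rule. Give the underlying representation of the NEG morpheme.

The NEG suffix surfaces as [-bu] and [-pu], depending on the final segment of the stem.
By contrast the NMLZ suffix keeps its initial [p] throughout — that segment must be underlying.
So the underlying form is /-bu/, and voiced stops become voiceless after a vowel.

/-bu/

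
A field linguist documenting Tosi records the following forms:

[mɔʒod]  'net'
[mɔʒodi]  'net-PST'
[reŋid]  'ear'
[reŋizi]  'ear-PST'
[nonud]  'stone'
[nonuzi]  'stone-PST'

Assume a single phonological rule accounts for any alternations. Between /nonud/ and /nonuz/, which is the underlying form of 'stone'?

'stone' shows [d] ~ [z] at the end of the stem ([nonud] vs [nonuzi]).
But 'net' keeps [d] in both environments ([mɔʒod], [mɔʒodi]), so there is no rule changing /d/ to [z] before the PST suffix.
So /z/ is underlying, and a rule of word-final hardening — voiced fricatives become stops word-finally — gives [d].

/nonuz/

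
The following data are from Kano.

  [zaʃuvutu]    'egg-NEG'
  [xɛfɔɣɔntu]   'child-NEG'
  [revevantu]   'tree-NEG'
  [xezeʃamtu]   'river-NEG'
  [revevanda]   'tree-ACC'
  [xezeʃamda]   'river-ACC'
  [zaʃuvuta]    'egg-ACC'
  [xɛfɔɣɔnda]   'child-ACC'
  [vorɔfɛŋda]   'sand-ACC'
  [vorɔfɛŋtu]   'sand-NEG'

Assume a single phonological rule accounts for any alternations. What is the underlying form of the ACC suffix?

/-da/

The ACC suffix surfaces as [-da] and [-ta], depending on the final segment of the stem.
The NEG suffix, which begins with [t], is invariant after every stem; so [t] is not altered by any rule here.
So the underlying form is /-da/, and voiced stops become voiceless after a vowel.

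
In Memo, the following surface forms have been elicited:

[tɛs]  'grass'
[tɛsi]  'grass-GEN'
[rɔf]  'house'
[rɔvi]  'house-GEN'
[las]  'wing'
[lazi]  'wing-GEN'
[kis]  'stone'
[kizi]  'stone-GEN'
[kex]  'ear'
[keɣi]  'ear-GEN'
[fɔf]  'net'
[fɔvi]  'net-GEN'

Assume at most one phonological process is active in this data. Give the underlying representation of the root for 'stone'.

/kiz/

The stem for 'stone' ends in [s] in [kis] but [z] in [kizi].
Compare 'grass', with invariant [s] in [tɛs] and [tɛsi]: an analysis with underlying /s/ and a rule producing [z] before the GEN suffix would wrongly predict alternation here too.
Therefore /z/ is basic and [s] is derived by word-final obstruent devoicing (voiced obstruents become voiceless word-finally).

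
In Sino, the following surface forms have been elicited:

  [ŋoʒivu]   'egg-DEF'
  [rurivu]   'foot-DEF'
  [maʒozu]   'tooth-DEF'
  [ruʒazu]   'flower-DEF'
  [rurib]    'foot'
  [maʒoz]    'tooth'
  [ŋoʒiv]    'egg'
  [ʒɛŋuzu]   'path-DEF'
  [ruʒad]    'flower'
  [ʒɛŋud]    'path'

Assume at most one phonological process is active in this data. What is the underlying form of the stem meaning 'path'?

/ʒɛŋud/

In [ʒɛŋud] and [ʒɛŋuzu] the final segment of 'path' alternates: [d] ~ [z].
Compare 'tooth', with invariant [z] in [maʒoz] and [maʒozu]: an analysis with underlying /z/ and a rule producing [d] in isolation would wrongly predict alternation here too.
So /d/ is underlying, and a rule of intervocalic spirantization — voiced stops become fricatives between vowels — gives [z].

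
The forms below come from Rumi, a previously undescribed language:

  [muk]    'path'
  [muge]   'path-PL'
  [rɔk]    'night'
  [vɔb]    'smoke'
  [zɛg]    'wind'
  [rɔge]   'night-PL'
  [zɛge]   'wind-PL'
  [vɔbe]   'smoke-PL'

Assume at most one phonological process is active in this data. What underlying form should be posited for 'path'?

The stem for 'path' ends in [g] in [muge] but [k] in [muk].
Compare 'wind', with invariant [g] in [zɛge] and [zɛg]: an analysis with underlying /g/ and a rule producing [k] in isolation would wrongly predict alternation here too.
Therefore /k/ is basic and [g] is derived by intervocalic voicing (voiceless stops become voiced between vowels).

/muk/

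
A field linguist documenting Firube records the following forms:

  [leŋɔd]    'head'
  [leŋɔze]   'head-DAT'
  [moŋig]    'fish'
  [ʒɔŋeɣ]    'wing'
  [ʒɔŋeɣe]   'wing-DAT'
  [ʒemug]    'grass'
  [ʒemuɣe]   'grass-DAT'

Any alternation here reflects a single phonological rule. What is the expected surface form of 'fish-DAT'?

[moŋiɣe]

The stem for 'grass' ends in [g] in [ʒemug] but [ɣ] in [ʒemuɣe].
But 'wing' keeps [ɣ] in both environments ([ʒɔŋeɣ], [ʒɔŋeɣe]), so there is no rule changing /ɣ/ to [g] in isolation.
Therefore /g/ is basic and [ɣ] is derived by intervocalic spirantization (voiced stops become fricatives between vowels).
From [moŋig] the stem 'fish' is /moŋig/; between vowels this yields [moŋiɣe].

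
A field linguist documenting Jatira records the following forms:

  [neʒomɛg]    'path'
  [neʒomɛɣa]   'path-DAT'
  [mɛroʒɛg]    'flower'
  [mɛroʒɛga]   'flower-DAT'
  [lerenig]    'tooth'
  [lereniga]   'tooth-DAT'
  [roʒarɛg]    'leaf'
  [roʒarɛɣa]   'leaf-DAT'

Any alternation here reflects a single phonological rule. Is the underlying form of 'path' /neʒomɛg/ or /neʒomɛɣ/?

/neʒomɛɣ/

'path' shows [g] ~ [ɣ] at the end of the stem ([neʒomɛg] vs [neʒomɛɣa]).
If /g/ were underlying and a rule turned it into [ɣ] before the DAT suffix, 'tooth' would also alternate; but it has [g] in both [lerenig] and [lereniga].
Therefore /ɣ/ is basic and [g] is derived by word-final hardening (voiced fricatives become stops word-finally).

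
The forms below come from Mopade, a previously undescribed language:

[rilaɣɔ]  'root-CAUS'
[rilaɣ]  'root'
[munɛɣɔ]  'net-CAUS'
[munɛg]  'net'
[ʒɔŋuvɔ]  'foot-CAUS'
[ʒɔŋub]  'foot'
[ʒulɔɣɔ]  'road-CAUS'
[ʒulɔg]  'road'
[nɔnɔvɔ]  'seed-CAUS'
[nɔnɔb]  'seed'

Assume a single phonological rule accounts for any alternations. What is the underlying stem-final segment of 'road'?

In [ʒulɔɣɔ] and [ʒulɔg] the final segment of 'road' alternates: [ɣ] ~ [g].
If /ɣ/ were underlying and a rule turned it into [g] in isolation, 'root' would also alternate; but it has [ɣ] in both [rilaɣɔ] and [rilaɣ].
Therefore /g/ is basic and [ɣ] is derived by intervocalic spirantization (voiced stops become fricatives between vowels).

/g/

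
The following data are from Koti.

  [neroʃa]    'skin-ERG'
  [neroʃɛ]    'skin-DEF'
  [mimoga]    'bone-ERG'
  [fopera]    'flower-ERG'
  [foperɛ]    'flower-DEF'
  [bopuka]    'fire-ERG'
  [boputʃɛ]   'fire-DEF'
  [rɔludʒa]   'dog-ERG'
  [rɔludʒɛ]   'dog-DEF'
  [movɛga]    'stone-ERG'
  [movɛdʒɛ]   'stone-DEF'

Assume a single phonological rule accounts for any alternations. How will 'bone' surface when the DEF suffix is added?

In [movɛga] and [movɛdʒɛ] the final segment of 'stone' alternates: [g] ~ [dʒ].
If /dʒ/ were underlying and a rule turned it into [g] before the ERG suffix, 'dog' would also alternate; but it has [dʒ] in both [rɔludʒa] and [rɔludʒɛ].
The underlying segment must be /g/; /k/ and /g/ become palato-alveolar [tʃ] and [dʒ] before a front vowel, yielding [dʒ] there.
The one attested form of 'bone', [mimoga], shows underlying /mimog/. Applying the same rule before a front vowel gives [mimodʒɛ].

[mimodʒɛ]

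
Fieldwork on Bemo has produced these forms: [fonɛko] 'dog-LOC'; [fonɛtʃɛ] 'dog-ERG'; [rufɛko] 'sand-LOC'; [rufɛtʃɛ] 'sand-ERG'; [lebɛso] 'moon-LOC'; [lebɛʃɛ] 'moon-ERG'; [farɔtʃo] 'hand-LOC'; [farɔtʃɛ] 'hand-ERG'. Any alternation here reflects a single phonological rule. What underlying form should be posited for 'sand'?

The stem for 'sand' ends in [k] in [rufɛko] but [tʃ] in [rufɛtʃɛ].
But 'hand' keeps [tʃ] in both environments ([farɔtʃo], [farɔtʃɛ]), so there is no rule changing /tʃ/ to [k] before the LOC suffix.
The alternation reflects palatalization before a front vowel: /k/ and /s/ become palato-alveolar [tʃ] and [ʃ] before a front vowel. /k/ is underlying.

/rufɛk/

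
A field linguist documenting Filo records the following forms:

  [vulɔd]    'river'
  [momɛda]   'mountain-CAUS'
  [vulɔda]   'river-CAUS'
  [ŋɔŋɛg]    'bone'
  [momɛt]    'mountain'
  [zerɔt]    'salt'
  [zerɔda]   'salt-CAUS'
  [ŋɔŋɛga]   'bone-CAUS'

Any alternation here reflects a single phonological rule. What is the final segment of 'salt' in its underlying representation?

/t/

'salt' shows [t] ~ [d] at the end of the stem ([zerɔt] vs [zerɔda]).
Compare 'river', with invariant [d] in [vulɔd] and [vulɔda]: an analysis with underlying /d/ and a rule producing [t] in isolation would wrongly predict alternation here too.
So /t/ is underlying, and a rule of intervocalic voicing — voiceless stops become voiced between vowels — gives [d].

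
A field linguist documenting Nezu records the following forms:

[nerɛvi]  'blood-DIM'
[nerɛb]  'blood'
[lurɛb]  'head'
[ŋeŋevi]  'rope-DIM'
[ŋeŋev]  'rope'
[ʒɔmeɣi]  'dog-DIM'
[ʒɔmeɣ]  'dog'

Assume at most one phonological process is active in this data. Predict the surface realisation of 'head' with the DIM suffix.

In [nerɛb] and [nerɛvi] the final segment of 'blood' alternates: [b] ~ [v].
Compare 'rope', with invariant [v] in [ŋeŋev] and [ŋeŋevi]: an analysis with underlying /v/ and a rule producing [b] in isolation would wrongly predict alternation here too.
The alternation reflects intervocalic spirantization: voiced stops become fricatives between vowels. /b/ is underlying.
From [lurɛb] the stem 'head' is /lurɛb/; between vowels this yields [lurɛvi].

[lurɛvi]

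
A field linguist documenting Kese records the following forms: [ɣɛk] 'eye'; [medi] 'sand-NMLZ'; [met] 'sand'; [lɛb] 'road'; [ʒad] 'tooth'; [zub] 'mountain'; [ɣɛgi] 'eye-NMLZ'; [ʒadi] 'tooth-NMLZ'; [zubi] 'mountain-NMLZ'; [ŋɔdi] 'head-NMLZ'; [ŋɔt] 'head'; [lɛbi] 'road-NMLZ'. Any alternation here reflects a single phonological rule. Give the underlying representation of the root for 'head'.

/ŋɔt/

The root 'head' surfaces as [ŋɔt] and [ŋɔdi], with a stem-final [t] ~ [d] alternation.
Compare 'tooth', with invariant [d] in [ʒad] and [ʒadi]: an analysis with underlying /d/ and a rule producing [t] in isolation would wrongly predict alternation here too.
Therefore /t/ is basic and [d] is derived by intervocalic voicing (voiceless stops become voiced between vowels).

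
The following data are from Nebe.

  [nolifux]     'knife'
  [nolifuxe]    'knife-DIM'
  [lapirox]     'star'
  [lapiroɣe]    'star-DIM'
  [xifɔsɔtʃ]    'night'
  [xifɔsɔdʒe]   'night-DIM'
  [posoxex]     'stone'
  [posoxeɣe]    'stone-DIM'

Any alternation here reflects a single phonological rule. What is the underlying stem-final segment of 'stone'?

In [posoxex] and [posoxeɣe] the final segment of 'stone' alternates: [x] ~ [ɣ].
But 'knife' keeps [x] in both environments ([nolifux], [nolifuxe]), so there is no rule changing /x/ to [ɣ] before the DIM suffix.
The alternation reflects word-final obstruent devoicing: voiced obstruents become voiceless word-finally. /ɣ/ is underlying.

/ɣ/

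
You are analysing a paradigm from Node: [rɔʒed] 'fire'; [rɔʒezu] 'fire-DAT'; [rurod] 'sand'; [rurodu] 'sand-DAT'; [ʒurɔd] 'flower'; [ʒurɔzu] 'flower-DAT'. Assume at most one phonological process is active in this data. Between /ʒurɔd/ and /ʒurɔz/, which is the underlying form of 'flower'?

/ʒurɔz/

The root 'flower' surfaces as [ʒurɔd] and [ʒurɔzu], with a stem-final [d] ~ [z] alternation.
The stem 'sand' ([rurod], [rurodu]) shows [d] unchanged in both environments, so [d] cannot be basic with [z] derived before the DAT suffix.
Therefore /z/ is basic and [d] is derived by word-final hardening (voiced fricatives become stops word-finally).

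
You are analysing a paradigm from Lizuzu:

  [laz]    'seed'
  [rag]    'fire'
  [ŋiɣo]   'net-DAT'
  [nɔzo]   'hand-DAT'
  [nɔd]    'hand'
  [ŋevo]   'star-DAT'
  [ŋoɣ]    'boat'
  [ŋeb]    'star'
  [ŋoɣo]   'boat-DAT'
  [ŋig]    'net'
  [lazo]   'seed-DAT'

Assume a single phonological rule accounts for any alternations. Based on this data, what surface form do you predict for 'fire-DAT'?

In [ŋig] and [ŋiɣo] the final segment of 'net' alternates: [g] ~ [ɣ].
The stem 'boat' ([ŋoɣ], [ŋoɣo]) shows [ɣ] unchanged in both environments, so [ɣ] cannot be basic with [g] derived in isolation.
The underlying segment must be /g/; voiced stops become fricatives between vowels, yielding [ɣ] there.
The one attested form of 'fire', [rag], shows underlying /rag/. Applying the same rule between vowels gives [raɣo].

[raɣo]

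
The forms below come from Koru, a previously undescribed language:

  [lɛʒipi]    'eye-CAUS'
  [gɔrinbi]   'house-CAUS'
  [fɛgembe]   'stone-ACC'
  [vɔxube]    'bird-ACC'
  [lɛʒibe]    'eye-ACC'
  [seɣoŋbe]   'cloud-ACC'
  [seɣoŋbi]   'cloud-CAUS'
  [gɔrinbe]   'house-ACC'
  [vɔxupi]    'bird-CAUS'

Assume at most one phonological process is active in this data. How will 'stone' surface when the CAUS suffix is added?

[fɛgembi]

The CAUS suffix surfaces as [-bi] and [-pi], depending on the final segment of the stem.
The ACC suffix, which begins with [b], is invariant after every stem; so [b] is not altered by any rule here.
The CAUS suffix is therefore /-pi/ underlyingly, with post-nasal voicing: voiceless stops become voiced after a nasal.
After 'stone', which ends in a nasal, the suffix surfaces as [-bi], giving [fɛgembi].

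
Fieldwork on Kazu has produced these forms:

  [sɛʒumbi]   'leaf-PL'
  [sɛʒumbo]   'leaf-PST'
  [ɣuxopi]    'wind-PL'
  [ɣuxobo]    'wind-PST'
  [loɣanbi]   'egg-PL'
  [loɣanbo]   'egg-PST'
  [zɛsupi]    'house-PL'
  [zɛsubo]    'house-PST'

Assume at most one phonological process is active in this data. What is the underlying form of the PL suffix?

The PL morpheme has two allomorphs, [-bi] and [-pi].
By contrast the PST suffix keeps its initial [b] throughout — that segment must be underlying.
So the underlying form is /-pi/, and voiceless stops become voiced after a nasal.

/-pi/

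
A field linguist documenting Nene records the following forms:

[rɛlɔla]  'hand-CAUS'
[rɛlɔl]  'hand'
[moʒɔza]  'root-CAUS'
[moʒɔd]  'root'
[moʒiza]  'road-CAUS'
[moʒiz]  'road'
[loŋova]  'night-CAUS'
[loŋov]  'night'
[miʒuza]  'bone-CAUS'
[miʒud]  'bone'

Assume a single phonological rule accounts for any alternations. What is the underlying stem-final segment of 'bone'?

The root 'bone' surfaces as [miʒuza] and [miʒud], with a stem-final [z] ~ [d] alternation.
The stem 'road' ([moʒiza], [moʒiz]) shows [z] unchanged in both environments, so [z] cannot be basic with [d] derived in isolation.
So /d/ is underlying, and a rule of intervocalic spirantization — voiced stops become fricatives between vowels — gives [z].

/d/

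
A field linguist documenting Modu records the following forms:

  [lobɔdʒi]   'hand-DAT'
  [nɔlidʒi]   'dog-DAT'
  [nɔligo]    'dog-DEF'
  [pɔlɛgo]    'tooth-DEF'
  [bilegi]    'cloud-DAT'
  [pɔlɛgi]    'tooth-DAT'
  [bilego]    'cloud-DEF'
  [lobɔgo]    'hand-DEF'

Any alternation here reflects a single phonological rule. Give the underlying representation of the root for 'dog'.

/nɔlidʒ/

In [nɔlidʒi] and [nɔligo] the final segment of 'dog' alternates: [dʒ] ~ [g].
The stem 'cloud' ([bilegi], [bilego]) shows [g] unchanged in both environments, so [g] cannot be basic with [dʒ] derived before the DAT suffix.
So /dʒ/ is underlying, and a rule of depalatalization — palato-alveolar /dʒ/ becomes [g] when no front vowel follows — gives [g].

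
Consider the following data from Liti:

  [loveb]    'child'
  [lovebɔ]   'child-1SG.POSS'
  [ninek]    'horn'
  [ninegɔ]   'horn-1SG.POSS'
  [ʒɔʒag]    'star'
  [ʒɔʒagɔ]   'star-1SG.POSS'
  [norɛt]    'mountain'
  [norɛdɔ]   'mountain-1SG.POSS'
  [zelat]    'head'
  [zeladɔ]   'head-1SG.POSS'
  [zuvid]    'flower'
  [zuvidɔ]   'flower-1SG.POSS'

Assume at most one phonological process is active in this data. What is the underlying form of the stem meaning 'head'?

/zelat/

In [zelat] and [zeladɔ] the final segment of 'head' alternates: [t] ~ [d].
Compare 'flower', with invariant [d] in [zuvid] and [zuvidɔ]: an analysis with underlying /d/ and a rule producing [t] in isolation would wrongly predict alternation here too.
The underlying segment must be /t/; voiceless stops become voiced between vowels, yielding [d] there.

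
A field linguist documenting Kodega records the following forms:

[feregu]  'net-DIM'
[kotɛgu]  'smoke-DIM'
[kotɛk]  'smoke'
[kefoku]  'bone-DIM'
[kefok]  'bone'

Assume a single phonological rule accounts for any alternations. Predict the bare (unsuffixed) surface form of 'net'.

The root 'smoke' surfaces as [kotɛgu] and [kotɛk], with a stem-final [g] ~ [k] alternation.
The stem 'bone' ([kefoku], [kefok]) shows [k] unchanged in both environments, so [k] cannot be basic with [g] derived before the DIM suffix.
The underlying segment must be /g/; voiced obstruents become voiceless word-finally, yielding [k] there.
The one attested form of 'net', [feregu], shows underlying /fereg/. Applying the same rule word-finally gives [ferek].

[ferek]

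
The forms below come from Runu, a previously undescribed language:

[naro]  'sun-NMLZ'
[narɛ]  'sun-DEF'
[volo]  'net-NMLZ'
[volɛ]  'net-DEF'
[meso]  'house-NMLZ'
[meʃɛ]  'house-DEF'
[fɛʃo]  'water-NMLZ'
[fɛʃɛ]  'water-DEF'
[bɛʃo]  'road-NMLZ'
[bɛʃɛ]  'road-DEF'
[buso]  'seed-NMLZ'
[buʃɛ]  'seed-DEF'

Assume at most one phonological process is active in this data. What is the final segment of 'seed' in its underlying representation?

/s/

In [buso] and [buʃɛ] the final segment of 'seed' alternates: [s] ~ [ʃ].
But 'water' keeps [ʃ] in both environments ([fɛʃo], [fɛʃɛ]), so there is no rule changing /ʃ/ to [s] before the NMLZ suffix.
So /s/ is underlying, and a rule of palatalization before a front vowel — /s/ becomes palato-alveolar [ʃ] before a front vowel — gives [ʃ].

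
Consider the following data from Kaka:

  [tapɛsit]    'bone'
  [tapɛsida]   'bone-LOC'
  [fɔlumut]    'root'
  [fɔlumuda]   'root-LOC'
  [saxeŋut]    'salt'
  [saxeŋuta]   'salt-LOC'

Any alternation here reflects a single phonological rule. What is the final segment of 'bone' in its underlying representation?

The stem for 'bone' ends in [t] in [tapɛsit] but [d] in [tapɛsida].
The stem 'salt' ([saxeŋut], [saxeŋuta]) shows [t] unchanged in both environments, so [t] cannot be basic with [d] derived before the LOC suffix.
The underlying segment must be /d/; voiced obstruents become voiceless word-finally, yielding [t] there.

/d/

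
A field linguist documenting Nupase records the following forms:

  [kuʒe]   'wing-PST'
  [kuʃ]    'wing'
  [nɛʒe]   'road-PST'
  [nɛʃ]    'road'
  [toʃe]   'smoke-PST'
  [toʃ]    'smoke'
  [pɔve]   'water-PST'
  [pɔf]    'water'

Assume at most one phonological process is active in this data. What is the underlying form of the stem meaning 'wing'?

/kuʒ/

The stem for 'wing' ends in [ʒ] in [kuʒe] but [ʃ] in [kuʃ].
If /ʃ/ were underlying and a rule turned it into [ʒ] before the PST suffix, 'smoke' would also alternate; but it has [ʃ] in both [toʃe] and [toʃ].
The underlying segment must be /ʒ/; voiced obstruents become voiceless word-finally, yielding [ʃ] there.
So 'wing' = /kuʒ/.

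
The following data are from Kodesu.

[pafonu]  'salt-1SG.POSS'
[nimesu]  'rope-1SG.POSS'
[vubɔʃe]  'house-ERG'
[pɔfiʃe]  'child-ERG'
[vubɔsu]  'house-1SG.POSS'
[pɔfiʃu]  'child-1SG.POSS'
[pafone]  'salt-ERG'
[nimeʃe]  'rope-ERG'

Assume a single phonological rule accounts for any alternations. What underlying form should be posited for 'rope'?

The root 'rope' surfaces as [nimeʃe] and [nimesu], with a stem-final [ʃ] ~ [s] alternation.
Compare 'child', with invariant [ʃ] in [pɔfiʃe] and [pɔfiʃu]: an analysis with underlying /ʃ/ and a rule producing [s] before the 1SG.POSS suffix would wrongly predict alternation here too.
So /s/ is underlying, and a rule of palatalization before a front vowel — /s/ becomes palato-alveolar [ʃ] before a front vowel — gives [ʃ].

/nimes/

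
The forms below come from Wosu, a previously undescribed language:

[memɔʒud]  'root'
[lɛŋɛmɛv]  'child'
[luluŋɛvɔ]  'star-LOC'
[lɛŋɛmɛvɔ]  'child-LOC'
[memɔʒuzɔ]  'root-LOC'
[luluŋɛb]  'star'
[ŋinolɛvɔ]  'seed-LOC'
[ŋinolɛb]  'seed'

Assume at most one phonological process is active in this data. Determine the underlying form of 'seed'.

'seed' shows [v] ~ [b] at the end of the stem ([ŋinolɛvɔ] vs [ŋinolɛb]).
Compare 'child', with invariant [v] in [lɛŋɛmɛvɔ] and [lɛŋɛmɛv]: an analysis with underlying /v/ and a rule producing [b] in isolation would wrongly predict alternation here too.
Therefore /b/ is basic and [v] is derived by intervocalic spirantization (voiced stops become fricatives between vowels).

/ŋinolɛb/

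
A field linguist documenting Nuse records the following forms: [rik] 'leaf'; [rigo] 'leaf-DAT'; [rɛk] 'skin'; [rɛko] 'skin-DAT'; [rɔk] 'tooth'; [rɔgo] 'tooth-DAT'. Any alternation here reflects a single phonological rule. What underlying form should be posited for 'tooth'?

The root 'tooth' surfaces as [rɔk] and [rɔgo], with a stem-final [k] ~ [g] alternation.
The stem 'skin' ([rɛk], [rɛko]) shows [k] unchanged in both environments, so [k] cannot be basic with [g] derived before the DAT suffix.
So /g/ is underlying, and a rule of word-final obstruent devoicing — voiced obstruents become voiceless word-finally — gives [k].

/rɔg/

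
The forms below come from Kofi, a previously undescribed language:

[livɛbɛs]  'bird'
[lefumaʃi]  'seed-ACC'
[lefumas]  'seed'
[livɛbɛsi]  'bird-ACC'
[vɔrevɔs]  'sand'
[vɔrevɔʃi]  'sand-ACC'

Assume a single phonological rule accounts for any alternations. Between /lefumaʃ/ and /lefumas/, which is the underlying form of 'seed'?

/lefumaʃ/

'seed' shows [ʃ] ~ [s] at the end of the stem ([lefumaʃi] vs [lefumas]).
The stem 'bird' ([livɛbɛsi], [livɛbɛs]) shows [s] unchanged in both environments, so [s] cannot be basic with [ʃ] derived before the ACC suffix.
So /ʃ/ is underlying, and a rule of depalatalization — palato-alveolar /ʃ/ becomes [s] when no front vowel follows — gives [s].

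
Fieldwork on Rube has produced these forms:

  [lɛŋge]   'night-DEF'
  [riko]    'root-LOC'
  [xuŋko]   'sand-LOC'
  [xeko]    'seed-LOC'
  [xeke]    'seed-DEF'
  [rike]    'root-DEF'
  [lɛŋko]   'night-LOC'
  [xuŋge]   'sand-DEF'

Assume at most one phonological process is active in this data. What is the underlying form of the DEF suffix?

/-ge/

The DEF suffix surfaces as [-ge] and [-ke], depending on the final segment of the stem.
By contrast the LOC suffix keeps its initial [k] throughout — that segment must be underlying.
The DEF suffix is therefore /-ge/ underlyingly, with post-vocalic devoicing: voiced stops become voiceless after a vowel.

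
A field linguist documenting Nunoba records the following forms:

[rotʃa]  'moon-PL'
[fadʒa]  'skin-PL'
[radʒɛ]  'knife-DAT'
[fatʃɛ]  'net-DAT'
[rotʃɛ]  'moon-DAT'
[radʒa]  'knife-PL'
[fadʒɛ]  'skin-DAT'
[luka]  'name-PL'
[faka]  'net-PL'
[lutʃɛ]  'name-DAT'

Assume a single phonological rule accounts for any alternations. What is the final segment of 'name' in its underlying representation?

/k/

The root 'name' surfaces as [luka] and [lutʃɛ], with a stem-final [k] ~ [tʃ] alternation.
The stem 'moon' ([rotʃa], [rotʃɛ]) shows [tʃ] unchanged in both environments, so [tʃ] cannot be basic with [k] derived before the PL suffix.
So /k/ is underlying, and a rule of palatalization before a front vowel — /k/ becomes palato-alveolar [tʃ] before a front vowel — gives [tʃ].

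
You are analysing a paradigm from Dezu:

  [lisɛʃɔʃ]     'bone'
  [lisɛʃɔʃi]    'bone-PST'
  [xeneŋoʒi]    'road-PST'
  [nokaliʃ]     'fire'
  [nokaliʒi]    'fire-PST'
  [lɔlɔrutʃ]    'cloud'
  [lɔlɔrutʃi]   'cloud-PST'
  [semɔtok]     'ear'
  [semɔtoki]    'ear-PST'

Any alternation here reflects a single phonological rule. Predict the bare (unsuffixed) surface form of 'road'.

'fire' shows [ʃ] ~ [ʒ] at the end of the stem ([nokaliʃ] vs [nokaliʒi]).
If /ʃ/ were underlying and a rule turned it into [ʒ] before the PST suffix, 'bone' would also alternate; but it has [ʃ] in both [lisɛʃɔʃ] and [lisɛʃɔʃi].
The alternation reflects word-final obstruent devoicing: voiced obstruents become voiceless word-finally. /ʒ/ is underlying.
From [xeneŋoʒi] the stem 'road' is /xeneŋoʒ/; word-finally this yields [xeneŋoʃ].

[xeneŋoʃ]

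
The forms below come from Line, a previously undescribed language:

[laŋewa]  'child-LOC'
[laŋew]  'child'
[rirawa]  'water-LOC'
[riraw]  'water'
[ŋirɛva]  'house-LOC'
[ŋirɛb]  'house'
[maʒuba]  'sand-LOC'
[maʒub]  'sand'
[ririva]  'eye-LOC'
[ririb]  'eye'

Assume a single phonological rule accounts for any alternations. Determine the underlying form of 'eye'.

/ririv/

'eye' shows [v] ~ [b] at the end of the stem ([ririva] vs [ririb]).
If /b/ were underlying and a rule turned it into [v] before the LOC suffix, 'sand' would also alternate; but it has [b] in both [maʒuba] and [maʒub].
The underlying segment must be /v/; voiced fricatives become stops word-finally, yielding [b] there.
Hence 'eye' is /ririv/ underlyingly.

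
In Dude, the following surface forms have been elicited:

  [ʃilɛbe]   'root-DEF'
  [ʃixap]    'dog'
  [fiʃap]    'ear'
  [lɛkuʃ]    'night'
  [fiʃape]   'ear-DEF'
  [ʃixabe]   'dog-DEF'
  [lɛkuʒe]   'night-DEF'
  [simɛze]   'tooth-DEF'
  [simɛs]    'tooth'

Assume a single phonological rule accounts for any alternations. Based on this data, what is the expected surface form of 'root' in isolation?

[ʃilɛp]

The stem for 'dog' ends in [p] in [ʃixap] but [b] in [ʃixabe].
If /p/ were underlying and a rule turned it into [b] before the DEF suffix, 'ear' would also alternate; but it has [p] in both [fiʃap] and [fiʃape].
The alternation reflects word-final obstruent devoicing: voiced obstruents become voiceless word-finally. /b/ is underlying.
The one attested form of 'root', [ʃilɛbe], shows underlying /ʃilɛb/. Applying the same rule word-finally gives [ʃilɛp].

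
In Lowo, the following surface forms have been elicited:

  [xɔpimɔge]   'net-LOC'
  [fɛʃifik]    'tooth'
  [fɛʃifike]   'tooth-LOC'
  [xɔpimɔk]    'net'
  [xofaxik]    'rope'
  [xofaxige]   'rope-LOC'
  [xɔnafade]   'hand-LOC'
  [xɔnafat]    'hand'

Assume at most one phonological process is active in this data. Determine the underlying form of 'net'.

/xɔpimɔg/

The stem for 'net' ends in [g] in [xɔpimɔge] but [k] in [xɔpimɔk].
The stem 'tooth' ([fɛʃifike], [fɛʃifik]) shows [k] unchanged in both environments, so [k] cannot be basic with [g] derived before the LOC suffix.
Therefore /g/ is basic and [k] is derived by word-final obstruent devoicing (voiced obstruents become voiceless word-finally).
Hence 'net' is /xɔpimɔg/ underlyingly.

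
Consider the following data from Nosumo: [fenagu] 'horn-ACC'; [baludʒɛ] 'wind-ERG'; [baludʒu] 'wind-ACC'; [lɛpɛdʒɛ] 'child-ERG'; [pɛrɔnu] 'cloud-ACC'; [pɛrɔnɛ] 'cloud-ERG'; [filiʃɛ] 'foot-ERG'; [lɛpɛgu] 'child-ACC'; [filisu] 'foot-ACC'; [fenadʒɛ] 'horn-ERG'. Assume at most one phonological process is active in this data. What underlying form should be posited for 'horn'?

'horn' shows [g] ~ [dʒ] at the end of the stem ([fenagu] vs [fenadʒɛ]).
If /dʒ/ were underlying and a rule turned it into [g] before the ACC suffix, 'wind' would also alternate; but it has [dʒ] in both [baludʒu] and [baludʒɛ].
The underlying segment must be /g/; /g/ and /s/ become palato-alveolar [dʒ] and [ʃ] before a front vowel, yielding [dʒ] there.
Hence 'horn' is /fenag/ underlyingly.

/fenag/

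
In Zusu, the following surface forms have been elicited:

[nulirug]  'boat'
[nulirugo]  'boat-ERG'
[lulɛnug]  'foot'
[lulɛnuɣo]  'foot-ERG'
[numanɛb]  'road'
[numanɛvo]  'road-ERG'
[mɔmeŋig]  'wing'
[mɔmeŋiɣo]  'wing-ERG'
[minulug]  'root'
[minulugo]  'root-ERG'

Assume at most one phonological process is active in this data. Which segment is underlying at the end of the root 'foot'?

/ɣ/

The stem for 'foot' ends in [g] in [lulɛnug] but [ɣ] in [lulɛnuɣo].
Compare 'boat', with invariant [g] in [nulirug] and [nulirugo]: an analysis with underlying /g/ and a rule producing [ɣ] before the ERG suffix would wrongly predict alternation here too.
The alternation reflects word-final hardening: voiced fricatives become stops word-finally. /ɣ/ is underlying.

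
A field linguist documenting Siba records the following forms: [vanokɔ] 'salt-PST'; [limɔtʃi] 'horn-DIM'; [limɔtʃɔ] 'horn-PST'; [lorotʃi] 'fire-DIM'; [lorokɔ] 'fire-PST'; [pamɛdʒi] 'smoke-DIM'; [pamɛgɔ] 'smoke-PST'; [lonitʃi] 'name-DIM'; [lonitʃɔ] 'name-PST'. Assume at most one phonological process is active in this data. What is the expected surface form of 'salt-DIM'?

'fire' shows [tʃ] ~ [k] at the end of the stem ([lorotʃi] vs [lorokɔ]).
Compare 'horn', with invariant [tʃ] in [limɔtʃi] and [limɔtʃɔ]: an analysis with underlying /tʃ/ and a rule producing [k] before the PST suffix would wrongly predict alternation here too.
The underlying segment must be /k/; /k/ and /g/ become palato-alveolar [tʃ] and [dʒ] before a front vowel, yielding [tʃ] there.
From [vanokɔ] the stem 'salt' is /vanok/; before a front vowel this yields [vanotʃi].

[vanotʃi]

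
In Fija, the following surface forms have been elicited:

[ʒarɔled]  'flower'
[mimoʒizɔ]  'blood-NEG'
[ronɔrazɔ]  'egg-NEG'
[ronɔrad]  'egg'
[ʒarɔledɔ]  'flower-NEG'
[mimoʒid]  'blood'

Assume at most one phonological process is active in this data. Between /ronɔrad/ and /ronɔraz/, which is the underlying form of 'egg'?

/ronɔraz/

'egg' shows [z] ~ [d] at the end of the stem ([ronɔrazɔ] vs [ronɔrad]).
If /d/ were underlying and a rule turned it into [z] before the NEG suffix, 'flower' would also alternate; but it has [d] in both [ʒarɔledɔ] and [ʒarɔled].
So /z/ is underlying, and a rule of word-final hardening — voiced fricatives become stops word-finally — gives [d].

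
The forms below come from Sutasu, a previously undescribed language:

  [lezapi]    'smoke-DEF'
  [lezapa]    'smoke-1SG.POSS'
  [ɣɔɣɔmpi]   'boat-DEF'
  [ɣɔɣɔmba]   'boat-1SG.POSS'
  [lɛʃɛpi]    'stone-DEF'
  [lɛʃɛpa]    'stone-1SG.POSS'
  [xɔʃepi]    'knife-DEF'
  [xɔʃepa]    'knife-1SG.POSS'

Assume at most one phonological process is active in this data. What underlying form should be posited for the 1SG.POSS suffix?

/-ba/

The 1SG.POSS morpheme has two allomorphs, [-ba] and [-pa].
By contrast the DEF suffix keeps its initial [p] throughout — that segment must be underlying.
The 1SG.POSS suffix is therefore /-ba/ underlyingly, with post-vocalic devoicing: voiced stops become voiceless after a vowel.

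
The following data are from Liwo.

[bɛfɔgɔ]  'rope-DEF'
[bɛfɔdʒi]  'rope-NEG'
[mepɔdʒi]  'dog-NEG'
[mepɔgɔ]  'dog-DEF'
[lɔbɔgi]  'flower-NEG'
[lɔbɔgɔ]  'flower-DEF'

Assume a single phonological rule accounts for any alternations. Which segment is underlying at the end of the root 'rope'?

In [bɛfɔgɔ] and [bɛfɔdʒi] the final segment of 'rope' alternates: [g] ~ [dʒ].
If /g/ were underlying and a rule turned it into [dʒ] before the NEG suffix, 'flower' would also alternate; but it has [g] in both [lɔbɔgɔ] and [lɔbɔgi].
The alternation reflects depalatalization: palato-alveolar /dʒ/ becomes [g] when no front vowel follows. /dʒ/ is underlying.

/dʒ/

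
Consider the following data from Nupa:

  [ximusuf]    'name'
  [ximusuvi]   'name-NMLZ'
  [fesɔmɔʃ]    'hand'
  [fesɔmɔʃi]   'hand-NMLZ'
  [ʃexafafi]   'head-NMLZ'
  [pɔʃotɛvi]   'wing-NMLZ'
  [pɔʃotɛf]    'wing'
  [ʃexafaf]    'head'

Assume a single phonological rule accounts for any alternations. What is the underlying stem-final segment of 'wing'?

'wing' shows [v] ~ [f] at the end of the stem ([pɔʃotɛvi] vs [pɔʃotɛf]).
But 'head' keeps [f] in both environments ([ʃexafafi], [ʃexafaf]), so there is no rule changing /f/ to [v] before the NMLZ suffix.
Therefore /v/ is basic and [f] is derived by word-final obstruent devoicing (voiced obstruents become voiceless word-finally).

/v/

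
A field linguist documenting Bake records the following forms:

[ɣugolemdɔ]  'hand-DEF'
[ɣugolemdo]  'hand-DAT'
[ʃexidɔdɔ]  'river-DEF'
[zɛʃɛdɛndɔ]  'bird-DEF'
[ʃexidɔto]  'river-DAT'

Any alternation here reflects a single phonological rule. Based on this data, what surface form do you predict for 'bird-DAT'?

[zɛʃɛdɛndo]

The DAT morpheme has two allomorphs, [-do] and [-to].
By contrast the DEF suffix keeps its initial [d] throughout — that segment must be underlying.
So the underlying form is /-to/, and voiceless stops become voiced after a nasal.
After 'bird', which ends in a nasal, the suffix surfaces as [-do], giving [zɛʃɛdɛndo].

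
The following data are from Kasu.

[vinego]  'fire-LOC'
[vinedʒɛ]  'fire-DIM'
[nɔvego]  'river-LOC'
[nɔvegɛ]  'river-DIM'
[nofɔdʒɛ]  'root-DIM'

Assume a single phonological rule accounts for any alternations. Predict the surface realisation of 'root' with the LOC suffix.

[nofɔgo]

The root 'fire' surfaces as [vinego] and [vinedʒɛ], with a stem-final [g] ~ [dʒ] alternation.
But 'river' keeps [g] in both environments ([nɔvego], [nɔvegɛ]), so there is no rule changing /g/ to [dʒ] before the DIM suffix.
The alternation reflects depalatalization: palato-alveolar /dʒ/ becomes [g] when no front vowel follows. /dʒ/ is underlying.
From [nofɔdʒɛ] the stem 'root' is /nofɔdʒ/; when no front vowel follows this yields [nofɔgo].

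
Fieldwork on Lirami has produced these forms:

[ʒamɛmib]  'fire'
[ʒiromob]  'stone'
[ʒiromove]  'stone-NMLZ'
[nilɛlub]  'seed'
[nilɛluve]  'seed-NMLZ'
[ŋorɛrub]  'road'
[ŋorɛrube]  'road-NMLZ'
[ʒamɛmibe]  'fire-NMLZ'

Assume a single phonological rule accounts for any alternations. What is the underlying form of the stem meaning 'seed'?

The stem for 'seed' ends in [b] in [nilɛlub] but [v] in [nilɛluve].
But 'fire' keeps [b] in both environments ([ʒamɛmib], [ʒamɛmibe]), so there is no rule changing /b/ to [v] before the NMLZ suffix.
The alternation reflects word-final hardening: voiced fricatives become stops word-finally. /v/ is underlying.

/nilɛluv/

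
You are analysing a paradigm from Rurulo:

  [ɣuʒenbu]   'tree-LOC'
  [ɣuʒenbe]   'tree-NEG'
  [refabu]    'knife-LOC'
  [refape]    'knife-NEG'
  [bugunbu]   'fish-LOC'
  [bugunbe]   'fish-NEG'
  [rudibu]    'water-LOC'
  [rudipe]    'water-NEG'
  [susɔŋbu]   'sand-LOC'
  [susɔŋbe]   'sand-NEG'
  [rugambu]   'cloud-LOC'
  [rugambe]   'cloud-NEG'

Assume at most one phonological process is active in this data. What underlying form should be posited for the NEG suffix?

/-pe/

The NEG morpheme has two allomorphs, [-be] and [-pe].
The LOC suffix, which begins with [b], is invariant after every stem; so [b] is not altered by any rule here.
So the underlying form is /-pe/, and voiceless stops become voiced after a nasal.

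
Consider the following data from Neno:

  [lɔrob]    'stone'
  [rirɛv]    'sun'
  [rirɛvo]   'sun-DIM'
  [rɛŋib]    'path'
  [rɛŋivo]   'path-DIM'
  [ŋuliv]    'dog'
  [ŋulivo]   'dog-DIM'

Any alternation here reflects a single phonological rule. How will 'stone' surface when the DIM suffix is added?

In [rɛŋib] and [rɛŋivo] the final segment of 'path' alternates: [b] ~ [v].
But 'sun' keeps [v] in both environments ([rirɛv], [rirɛvo]), so there is no rule changing /v/ to [b] in isolation.
So /b/ is underlying, and a rule of intervocalic spirantization — voiced stops become fricatives between vowels — gives [v].
The one attested form of 'stone', [lɔrob], shows underlying /lɔrob/. Applying the same rule between vowels gives [lɔrovo].

[lɔrovo]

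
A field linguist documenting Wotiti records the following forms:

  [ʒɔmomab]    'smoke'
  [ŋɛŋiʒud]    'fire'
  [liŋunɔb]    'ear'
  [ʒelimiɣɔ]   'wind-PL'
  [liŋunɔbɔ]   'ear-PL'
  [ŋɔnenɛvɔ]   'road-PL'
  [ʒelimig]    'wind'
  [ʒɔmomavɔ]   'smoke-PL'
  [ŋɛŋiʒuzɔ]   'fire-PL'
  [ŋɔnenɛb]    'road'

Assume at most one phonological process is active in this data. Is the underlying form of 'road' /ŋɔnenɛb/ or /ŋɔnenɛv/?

/ŋɔnenɛv/

The root 'road' surfaces as [ŋɔnenɛvɔ] and [ŋɔnenɛb], with a stem-final [v] ~ [b] alternation.
If /b/ were underlying and a rule turned it into [v] before the PL suffix, 'ear' would also alternate; but it has [b] in both [liŋunɔbɔ] and [liŋunɔb].
The underlying segment must be /v/; voiced fricatives become stops word-finally, yielding [b] there.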